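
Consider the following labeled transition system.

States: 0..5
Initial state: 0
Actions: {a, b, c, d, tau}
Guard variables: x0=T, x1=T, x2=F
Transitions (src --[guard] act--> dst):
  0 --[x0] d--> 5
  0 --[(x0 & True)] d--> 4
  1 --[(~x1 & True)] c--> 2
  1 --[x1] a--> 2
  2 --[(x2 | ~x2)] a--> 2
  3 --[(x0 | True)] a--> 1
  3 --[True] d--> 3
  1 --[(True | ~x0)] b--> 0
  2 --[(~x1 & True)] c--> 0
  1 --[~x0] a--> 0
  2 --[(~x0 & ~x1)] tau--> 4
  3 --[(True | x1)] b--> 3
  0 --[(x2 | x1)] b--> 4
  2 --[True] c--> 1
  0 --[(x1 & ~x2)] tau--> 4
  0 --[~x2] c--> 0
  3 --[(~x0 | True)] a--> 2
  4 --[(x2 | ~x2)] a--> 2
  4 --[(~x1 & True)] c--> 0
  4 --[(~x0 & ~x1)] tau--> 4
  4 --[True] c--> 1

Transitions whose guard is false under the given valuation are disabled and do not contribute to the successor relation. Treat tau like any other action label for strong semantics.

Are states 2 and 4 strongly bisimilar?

Answer: BISIMILAR

Trace:
Refine partition for ~:
  round 0: {{0,1,2,3,4,5}}
  round 1: {{0},{1},{2,4},{3},{5}}
Fixed point at round 2; 5 class(es).
[2]={2,4}  [4]={2,4}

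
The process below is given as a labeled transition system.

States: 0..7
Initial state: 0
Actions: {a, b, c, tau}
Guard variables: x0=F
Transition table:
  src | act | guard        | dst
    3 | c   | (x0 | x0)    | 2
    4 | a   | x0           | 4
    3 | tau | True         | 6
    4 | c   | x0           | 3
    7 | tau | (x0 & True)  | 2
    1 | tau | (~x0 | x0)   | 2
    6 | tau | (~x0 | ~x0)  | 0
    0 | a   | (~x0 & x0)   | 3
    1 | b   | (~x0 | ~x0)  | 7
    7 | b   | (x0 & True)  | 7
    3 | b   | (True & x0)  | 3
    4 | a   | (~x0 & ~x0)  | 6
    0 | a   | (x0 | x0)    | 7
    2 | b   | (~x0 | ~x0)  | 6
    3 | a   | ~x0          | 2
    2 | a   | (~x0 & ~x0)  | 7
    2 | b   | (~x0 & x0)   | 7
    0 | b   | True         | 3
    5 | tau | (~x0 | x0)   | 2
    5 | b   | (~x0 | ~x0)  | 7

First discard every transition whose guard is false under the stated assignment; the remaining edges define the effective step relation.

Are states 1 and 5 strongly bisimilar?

Bisimulation quotient by refinement:
  round 0: {{0,1,2,3,4,5,6,7}}
  round 1: {{0},{1,5},{2},{3},{4},{6},{7}}
7 equivalence class(es) (converged in 2)
[1]={1,5}  [5]={1,5}

Answer: BISIMILAR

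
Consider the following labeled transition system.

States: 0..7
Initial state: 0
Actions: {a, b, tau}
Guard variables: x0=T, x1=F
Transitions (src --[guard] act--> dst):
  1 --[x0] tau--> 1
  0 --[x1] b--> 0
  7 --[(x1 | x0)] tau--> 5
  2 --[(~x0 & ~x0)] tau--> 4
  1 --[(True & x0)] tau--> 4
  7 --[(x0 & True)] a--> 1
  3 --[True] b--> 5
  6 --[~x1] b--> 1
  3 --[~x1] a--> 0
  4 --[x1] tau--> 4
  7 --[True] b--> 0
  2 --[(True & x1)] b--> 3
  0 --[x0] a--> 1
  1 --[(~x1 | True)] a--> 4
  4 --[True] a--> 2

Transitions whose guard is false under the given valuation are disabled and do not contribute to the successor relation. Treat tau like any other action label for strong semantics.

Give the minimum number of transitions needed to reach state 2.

Breadth-first toward 2:
  L0 = {0}
  L1 = {1}
  L2 = {4}
  L3 = {2}
depth(2)=3, e.g. a·a·a

Answer: 3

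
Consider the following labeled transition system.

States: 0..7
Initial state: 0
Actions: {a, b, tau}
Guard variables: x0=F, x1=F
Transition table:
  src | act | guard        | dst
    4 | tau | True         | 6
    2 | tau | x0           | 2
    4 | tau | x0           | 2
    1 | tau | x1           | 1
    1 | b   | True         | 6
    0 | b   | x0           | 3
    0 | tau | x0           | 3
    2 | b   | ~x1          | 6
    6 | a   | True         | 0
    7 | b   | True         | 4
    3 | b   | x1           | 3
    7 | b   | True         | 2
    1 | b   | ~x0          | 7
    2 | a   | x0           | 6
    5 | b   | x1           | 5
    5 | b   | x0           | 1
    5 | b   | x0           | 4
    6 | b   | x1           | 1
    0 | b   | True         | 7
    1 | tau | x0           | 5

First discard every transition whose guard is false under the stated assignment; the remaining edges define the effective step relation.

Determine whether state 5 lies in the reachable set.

Answer: UNREACHABLE

Working:
8 transition(s) survive guard evaluation.
Layer 0: {0}
Layer 1: {7}  now seen {0,7}
Layer 2: {2,4}  now seen {0,2,4,7}
Layer 3: {6}  now seen {0,2,4,6,7}
Reach set: {0,2,4,6,7}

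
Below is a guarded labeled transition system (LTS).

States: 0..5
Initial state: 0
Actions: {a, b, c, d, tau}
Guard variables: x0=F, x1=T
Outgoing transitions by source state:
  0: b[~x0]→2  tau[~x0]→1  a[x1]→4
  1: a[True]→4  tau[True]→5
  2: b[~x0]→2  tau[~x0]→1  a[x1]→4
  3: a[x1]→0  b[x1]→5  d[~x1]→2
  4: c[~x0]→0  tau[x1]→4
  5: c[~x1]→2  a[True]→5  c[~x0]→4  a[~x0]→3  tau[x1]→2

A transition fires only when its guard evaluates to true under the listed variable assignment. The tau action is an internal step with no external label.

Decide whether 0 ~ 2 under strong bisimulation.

Refine partition for ~:
  π0 = {{0,1,2,3,4,5}}
  π1 = {{0,2},{1},{3},{4},{5}}
stable after 2 split(s): 5 block(s)
[0]={0,2}  [2]={0,2}

Answer: BISIMILAR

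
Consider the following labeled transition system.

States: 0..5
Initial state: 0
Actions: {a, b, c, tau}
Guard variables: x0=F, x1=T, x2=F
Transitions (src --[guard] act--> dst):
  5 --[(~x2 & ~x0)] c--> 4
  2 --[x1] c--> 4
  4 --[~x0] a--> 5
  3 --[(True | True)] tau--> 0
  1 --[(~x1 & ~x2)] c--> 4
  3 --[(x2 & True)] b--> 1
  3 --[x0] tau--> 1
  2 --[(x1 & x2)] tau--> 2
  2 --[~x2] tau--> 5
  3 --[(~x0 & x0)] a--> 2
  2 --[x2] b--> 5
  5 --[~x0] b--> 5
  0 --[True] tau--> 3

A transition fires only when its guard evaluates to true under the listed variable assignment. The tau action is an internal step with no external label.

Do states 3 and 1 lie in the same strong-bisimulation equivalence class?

Answer: NOT BISIMILAR

Working:
Bisimulation quotient by refinement:
  round 0: {{0,1,2,3,4,5}}
  round 1: {{0,3},{1},{2},{4},{5}}
stable after 2 split(s): 5 block(s)
class of 3: {0,3}; class of 1: {1}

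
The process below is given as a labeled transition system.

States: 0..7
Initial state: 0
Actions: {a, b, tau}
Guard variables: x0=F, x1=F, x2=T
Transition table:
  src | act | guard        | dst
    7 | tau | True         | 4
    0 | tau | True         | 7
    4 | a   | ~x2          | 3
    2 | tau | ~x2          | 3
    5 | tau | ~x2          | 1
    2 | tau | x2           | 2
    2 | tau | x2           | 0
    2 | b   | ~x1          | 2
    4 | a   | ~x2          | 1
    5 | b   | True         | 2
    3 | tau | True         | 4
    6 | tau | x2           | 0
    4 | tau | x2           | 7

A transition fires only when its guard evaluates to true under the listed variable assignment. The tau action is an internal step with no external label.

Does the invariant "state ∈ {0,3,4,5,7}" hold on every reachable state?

Answer: INVARIANT HOLDS

Analysis:
Allowed set {0,3,4,5,7}
Reachable = {0,4,7}
  0: ok
  4: ok
  7: ok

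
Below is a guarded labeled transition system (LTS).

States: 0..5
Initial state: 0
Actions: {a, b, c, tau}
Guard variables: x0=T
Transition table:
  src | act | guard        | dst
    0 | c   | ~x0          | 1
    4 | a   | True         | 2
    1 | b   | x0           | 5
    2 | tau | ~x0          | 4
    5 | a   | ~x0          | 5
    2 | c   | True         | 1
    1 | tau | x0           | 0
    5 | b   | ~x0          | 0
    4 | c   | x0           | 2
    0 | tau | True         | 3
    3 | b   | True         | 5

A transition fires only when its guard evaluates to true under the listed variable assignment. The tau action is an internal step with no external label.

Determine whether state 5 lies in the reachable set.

After dropping false guards: 7 live edges.
Layer 0: {0}
Layer 1: {3}  cumulative {0,3}
Layer 2: {5}  cumulative {0,3,5}
R = {0,3,5}
Path to 5: tau·b

Answer: REACHABLE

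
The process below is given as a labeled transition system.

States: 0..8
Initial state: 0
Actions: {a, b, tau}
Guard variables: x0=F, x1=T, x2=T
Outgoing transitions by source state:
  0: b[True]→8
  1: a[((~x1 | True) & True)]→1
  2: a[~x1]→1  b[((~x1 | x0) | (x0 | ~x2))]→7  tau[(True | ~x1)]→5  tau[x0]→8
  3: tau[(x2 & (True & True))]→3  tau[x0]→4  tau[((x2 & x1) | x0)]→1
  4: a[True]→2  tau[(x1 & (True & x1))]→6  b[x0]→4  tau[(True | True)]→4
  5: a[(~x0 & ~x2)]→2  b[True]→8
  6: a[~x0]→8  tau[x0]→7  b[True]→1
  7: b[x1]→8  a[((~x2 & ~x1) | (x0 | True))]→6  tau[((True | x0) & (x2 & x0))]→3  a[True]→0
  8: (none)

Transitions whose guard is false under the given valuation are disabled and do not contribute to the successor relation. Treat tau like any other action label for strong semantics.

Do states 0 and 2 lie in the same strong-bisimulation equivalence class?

Answer: NOT BISIMILAR

Trace:
Refine partition for ~:
  round 0: {{0,1,2,3,4,5,6,7,8}}
  round 1: {{0,5},{1},{2,3},{4},{6,7},{8}}
  round 2: {{0,5},{1},{2},{3},{4},{6},{7},{8}}
Fixed point at round 3; 8 class(es).
class of 0: {0,5}; class of 2: {2}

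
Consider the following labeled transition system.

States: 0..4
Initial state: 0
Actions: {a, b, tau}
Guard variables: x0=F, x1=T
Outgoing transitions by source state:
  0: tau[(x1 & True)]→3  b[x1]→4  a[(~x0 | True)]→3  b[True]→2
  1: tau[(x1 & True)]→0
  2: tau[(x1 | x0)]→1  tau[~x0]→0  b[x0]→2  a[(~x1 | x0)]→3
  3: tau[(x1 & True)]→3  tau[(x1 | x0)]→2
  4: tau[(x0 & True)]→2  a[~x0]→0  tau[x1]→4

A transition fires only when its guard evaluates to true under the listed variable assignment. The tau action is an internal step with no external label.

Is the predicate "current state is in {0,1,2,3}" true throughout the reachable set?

Safe = {0,1,2,3}
Reachable = {0,1,2,3,4}
  0: ok
  1: ok
  2: ok
  3: ok
  4: ✗ unsafe
witness against invariant: b → 4

Answer: INVARIANT VIOLATED at state 4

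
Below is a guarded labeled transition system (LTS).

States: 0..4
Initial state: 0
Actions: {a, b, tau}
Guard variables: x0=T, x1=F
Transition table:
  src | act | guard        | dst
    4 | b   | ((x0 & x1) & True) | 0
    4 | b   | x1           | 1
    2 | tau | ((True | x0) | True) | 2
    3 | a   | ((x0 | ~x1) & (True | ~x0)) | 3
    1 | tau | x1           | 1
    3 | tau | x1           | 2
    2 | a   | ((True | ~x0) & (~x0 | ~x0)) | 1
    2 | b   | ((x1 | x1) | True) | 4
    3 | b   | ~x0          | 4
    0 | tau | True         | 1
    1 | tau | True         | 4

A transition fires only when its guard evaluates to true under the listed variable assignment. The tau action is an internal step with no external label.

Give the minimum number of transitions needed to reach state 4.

Answer: 2

Analysis:
Breadth-first toward 4:
  L0 = {0}
  L1 = {1}
  L2 = {4}
first hit 4 at d=2 via tau·tau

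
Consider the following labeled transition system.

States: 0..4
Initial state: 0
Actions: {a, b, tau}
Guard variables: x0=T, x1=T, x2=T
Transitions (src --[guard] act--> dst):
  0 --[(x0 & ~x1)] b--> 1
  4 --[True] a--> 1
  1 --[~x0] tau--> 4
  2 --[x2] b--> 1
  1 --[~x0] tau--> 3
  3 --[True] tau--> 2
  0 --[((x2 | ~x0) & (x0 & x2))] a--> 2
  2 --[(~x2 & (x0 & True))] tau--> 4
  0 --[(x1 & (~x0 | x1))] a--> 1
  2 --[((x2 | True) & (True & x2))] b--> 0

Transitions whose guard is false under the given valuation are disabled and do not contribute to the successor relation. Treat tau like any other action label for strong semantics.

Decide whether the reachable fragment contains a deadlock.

Answer: DEADLOCK at state 1

Analysis:
Reachable = {0,1,2}
  0: a→1  a→2  [2 exit(s)]
  1: ∅  [deadlock]
  2: b→0  b→1  [2 exit(s)]
trace reaching 1: a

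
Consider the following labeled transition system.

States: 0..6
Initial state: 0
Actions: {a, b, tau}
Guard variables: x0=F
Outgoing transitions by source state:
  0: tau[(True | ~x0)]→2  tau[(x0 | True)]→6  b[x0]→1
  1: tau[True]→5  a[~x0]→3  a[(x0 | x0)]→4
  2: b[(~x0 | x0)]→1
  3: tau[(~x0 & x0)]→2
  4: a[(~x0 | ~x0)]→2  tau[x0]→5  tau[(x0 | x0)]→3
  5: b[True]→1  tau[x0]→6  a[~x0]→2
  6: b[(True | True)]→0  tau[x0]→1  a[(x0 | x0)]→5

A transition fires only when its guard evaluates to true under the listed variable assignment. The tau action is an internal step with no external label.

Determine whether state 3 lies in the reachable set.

Answer: REACHABLE

Trace:
Guard filter leaves 9 enabled edge(s).
depth 0: {0}
depth 1: {2,6}  cumulative {0,2,6}
depth 2: {1}  cumulative {0,1,2,6}
depth 3: {3,5}  cumulative {0,1,2,3,5,6}
R = {0,1,2,3,5,6}
trace reaching 3: tau·b·a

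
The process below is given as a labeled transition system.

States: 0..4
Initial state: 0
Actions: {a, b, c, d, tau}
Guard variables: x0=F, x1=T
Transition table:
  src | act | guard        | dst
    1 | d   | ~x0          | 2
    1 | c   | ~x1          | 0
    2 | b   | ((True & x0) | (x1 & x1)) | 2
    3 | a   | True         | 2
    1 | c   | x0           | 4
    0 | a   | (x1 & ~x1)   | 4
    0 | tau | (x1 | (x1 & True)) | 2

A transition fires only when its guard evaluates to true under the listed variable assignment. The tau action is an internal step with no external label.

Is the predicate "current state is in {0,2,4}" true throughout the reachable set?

Answer: INVARIANT HOLDS

Working:
Allowed set {0,2,4}
Reachable = {0,2}
  0: ok
  2: ok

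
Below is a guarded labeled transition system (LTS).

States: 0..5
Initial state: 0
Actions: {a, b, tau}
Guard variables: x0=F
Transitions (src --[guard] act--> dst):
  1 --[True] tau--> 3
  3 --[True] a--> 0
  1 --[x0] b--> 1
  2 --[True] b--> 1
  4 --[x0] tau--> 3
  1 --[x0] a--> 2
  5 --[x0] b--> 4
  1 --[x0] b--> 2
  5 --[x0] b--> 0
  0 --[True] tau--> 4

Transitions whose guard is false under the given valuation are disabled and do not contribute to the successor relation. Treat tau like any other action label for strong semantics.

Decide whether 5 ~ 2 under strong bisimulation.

Bisimulation quotient by refinement:
  π0 = {{0,1,2,3,4,5}}
  π1 = {{0,1},{2},{3},{4,5}}
  π2 = {{0},{1},{2},{3},{4,5}}
Fixed point at round 3; 5 class(es).
[5]={4,5}  [2]={2}

Answer: NOT BISIMILAR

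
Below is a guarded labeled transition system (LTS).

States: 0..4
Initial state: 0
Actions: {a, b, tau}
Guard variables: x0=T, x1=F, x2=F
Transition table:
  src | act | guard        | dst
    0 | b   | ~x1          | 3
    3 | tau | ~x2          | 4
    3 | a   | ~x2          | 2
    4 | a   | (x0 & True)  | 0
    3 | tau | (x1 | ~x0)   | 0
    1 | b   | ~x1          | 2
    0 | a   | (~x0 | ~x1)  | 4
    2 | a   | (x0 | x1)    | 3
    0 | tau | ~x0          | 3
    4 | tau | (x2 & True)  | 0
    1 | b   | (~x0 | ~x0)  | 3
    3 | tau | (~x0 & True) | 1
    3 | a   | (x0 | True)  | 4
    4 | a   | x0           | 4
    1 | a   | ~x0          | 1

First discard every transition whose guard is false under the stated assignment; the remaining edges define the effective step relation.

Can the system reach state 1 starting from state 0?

Answer: UNREACHABLE

Analysis:
Guard filter leaves 9 enabled edge(s).
L0 = {0}
L1 = {3,4}  cumulative {0,3,4}
L2 = {2}  cumulative {0,2,3,4}
Reachable = {0,2,3,4}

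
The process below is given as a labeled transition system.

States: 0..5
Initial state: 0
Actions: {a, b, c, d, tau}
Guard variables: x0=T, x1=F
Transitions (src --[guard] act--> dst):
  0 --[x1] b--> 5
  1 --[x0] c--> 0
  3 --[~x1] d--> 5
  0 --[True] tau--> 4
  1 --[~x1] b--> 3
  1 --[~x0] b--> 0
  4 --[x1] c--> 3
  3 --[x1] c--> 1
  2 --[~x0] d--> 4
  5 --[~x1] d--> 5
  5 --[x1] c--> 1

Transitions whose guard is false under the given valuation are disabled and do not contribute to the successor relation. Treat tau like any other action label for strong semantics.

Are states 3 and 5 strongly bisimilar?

Answer: BISIMILAR

Trace:
Bisimulation quotient by refinement:
  π0 = {{0,1,2,3,4,5}}
  π1 = {{0},{1},{2,4},{3,5}}
4 equivalence class(es) (converged in 2)
[3]={3,5}  [5]={3,5}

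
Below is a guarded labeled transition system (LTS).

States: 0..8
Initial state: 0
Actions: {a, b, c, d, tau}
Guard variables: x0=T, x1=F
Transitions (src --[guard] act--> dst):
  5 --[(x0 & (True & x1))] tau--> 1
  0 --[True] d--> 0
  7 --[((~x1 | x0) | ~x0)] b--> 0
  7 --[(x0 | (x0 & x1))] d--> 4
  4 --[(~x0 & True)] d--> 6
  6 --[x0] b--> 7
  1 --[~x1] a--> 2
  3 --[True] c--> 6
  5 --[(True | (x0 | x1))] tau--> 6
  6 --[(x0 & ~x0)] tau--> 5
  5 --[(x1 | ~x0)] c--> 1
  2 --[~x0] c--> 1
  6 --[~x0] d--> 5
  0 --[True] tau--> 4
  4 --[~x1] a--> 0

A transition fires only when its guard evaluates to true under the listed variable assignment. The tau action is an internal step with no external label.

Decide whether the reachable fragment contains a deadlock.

Answer: DEADLOCK-FREE

Trace:
Reachable = {0,4}
  0: d→0  tau→4  [2 exit(s)]
  4: a→0  [1 exit(s)]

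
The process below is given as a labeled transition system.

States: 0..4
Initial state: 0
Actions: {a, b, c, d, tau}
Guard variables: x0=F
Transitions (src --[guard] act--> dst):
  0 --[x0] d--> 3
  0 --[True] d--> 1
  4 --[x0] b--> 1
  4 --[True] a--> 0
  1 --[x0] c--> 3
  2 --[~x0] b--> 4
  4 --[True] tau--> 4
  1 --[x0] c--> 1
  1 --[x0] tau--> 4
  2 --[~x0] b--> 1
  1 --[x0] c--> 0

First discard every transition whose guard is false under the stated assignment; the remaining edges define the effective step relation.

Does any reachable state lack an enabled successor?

Answer: DEADLOCK at state 1

Analysis:
Reach set: {0,1}
  0: d→1  [1 exit(s)]
  1: ∅  [STUCK]
trace reaching 1: d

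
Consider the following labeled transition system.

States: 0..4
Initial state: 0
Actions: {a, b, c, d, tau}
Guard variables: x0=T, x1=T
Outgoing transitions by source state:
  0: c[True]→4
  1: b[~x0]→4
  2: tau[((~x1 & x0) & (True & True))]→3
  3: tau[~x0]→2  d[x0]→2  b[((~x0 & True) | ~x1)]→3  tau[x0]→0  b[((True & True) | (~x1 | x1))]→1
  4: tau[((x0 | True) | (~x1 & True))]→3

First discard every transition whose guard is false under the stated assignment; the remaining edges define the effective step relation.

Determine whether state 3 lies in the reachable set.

Guard filter leaves 5 enabled edge(s).
Layer 0: {0}
Layer 1: {4}  cumulative {0,4}
Layer 2: {3}  cumulative {0,3,4}
Layer 3: {1,2}  cumulative {0,1,2,3,4}
Reachable = {0,1,2,3,4}
witness 3: c·tau

Answer: REACHABLE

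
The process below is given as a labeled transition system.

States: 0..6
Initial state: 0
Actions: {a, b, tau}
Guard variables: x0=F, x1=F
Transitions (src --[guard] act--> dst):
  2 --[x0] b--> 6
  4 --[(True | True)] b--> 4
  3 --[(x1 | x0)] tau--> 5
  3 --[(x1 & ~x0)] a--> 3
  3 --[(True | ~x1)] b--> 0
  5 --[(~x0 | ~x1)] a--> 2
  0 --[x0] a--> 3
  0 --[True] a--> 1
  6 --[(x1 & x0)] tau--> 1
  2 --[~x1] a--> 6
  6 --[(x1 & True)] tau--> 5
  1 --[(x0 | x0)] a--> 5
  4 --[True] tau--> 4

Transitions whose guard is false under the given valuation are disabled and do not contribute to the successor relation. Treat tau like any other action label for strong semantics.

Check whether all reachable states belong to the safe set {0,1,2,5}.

Answer: INVARIANT HOLDS

Working:
Safe = {0,1,2,5}
Reach set: {0,1}
  0: ok
  1: ok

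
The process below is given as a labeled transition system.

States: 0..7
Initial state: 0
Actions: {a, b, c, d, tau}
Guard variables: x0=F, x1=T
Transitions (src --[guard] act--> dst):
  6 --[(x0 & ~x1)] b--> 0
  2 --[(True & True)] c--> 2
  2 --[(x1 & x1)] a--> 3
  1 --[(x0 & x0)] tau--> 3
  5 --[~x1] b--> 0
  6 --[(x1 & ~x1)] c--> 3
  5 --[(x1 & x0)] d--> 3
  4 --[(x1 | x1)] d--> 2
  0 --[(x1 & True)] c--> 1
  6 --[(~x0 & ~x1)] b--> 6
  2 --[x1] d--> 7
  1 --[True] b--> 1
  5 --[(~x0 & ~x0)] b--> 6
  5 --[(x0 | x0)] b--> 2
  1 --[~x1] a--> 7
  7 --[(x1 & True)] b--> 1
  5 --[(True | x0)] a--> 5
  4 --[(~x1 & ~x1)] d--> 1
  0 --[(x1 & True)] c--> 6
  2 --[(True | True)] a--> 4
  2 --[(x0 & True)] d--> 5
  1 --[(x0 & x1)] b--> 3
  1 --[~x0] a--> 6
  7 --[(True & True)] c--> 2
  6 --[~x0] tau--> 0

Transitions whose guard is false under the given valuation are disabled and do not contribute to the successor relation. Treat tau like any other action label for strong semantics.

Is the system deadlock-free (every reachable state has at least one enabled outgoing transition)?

Answer: DEADLOCK-FREE

Trace:
Reach set: {0,1,6}
  0: c→1  c→6  [2 exit(s)]
  1: a→6  b→1  [2 exit(s)]
  6: tau→0  [1 exit(s)]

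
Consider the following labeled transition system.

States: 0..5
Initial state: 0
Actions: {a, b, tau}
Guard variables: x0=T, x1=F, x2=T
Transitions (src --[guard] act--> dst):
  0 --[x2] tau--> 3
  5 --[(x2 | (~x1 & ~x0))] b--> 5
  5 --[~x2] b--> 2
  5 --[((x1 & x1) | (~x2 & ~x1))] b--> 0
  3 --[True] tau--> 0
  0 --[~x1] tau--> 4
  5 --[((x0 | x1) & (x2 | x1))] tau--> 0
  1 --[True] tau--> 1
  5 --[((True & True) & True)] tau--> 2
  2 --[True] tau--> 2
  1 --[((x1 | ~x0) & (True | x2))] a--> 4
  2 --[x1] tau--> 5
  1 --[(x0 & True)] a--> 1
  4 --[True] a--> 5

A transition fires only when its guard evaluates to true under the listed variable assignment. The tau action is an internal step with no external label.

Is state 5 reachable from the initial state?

Answer: REACHABLE

Trace:
After dropping false guards: 10 live edges.
depth 0: {0}
depth 1: {3,4}  total {0,3,4}
depth 2: {5}  total {0,3,4,5}
depth 3: {2}  total {0,2,3,4,5}
R = {0,2,3,4,5}
Path to 5: tau·a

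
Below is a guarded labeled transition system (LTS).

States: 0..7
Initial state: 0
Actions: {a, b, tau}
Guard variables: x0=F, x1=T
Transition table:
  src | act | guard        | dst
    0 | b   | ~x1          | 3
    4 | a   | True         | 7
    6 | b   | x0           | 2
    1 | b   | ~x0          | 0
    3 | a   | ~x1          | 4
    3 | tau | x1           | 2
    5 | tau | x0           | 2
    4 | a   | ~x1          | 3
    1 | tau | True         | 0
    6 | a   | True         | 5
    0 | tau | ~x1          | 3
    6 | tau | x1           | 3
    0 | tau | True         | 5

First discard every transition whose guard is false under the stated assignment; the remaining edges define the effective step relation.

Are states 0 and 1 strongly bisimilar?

Answer: NOT BISIMILAR

Working:
Refine partition for ~:
  round 0: {{0,1,2,3,4,5,6,7}}
  round 1: {{0,3},{1},{2,5,7},{4},{6}}
Fixed point at round 2; 5 class(es).
[0]={0,3}  [1]={1}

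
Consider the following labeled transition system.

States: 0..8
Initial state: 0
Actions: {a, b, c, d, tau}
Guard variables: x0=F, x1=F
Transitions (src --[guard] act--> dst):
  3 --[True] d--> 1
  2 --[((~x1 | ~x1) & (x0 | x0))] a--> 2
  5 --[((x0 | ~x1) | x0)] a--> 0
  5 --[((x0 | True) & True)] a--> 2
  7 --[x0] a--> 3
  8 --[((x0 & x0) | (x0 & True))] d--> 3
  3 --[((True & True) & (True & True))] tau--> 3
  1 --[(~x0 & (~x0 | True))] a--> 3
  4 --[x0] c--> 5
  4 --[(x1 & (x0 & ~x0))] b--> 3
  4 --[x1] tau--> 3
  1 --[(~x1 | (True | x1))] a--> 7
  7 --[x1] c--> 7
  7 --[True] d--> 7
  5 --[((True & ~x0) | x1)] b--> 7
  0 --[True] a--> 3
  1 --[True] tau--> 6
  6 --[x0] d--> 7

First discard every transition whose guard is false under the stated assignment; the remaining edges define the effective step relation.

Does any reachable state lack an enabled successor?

Answer: DEADLOCK at state 6

Working:
Reachable = {0,1,3,6,7}
  0: a→3  [1 exit(s)]
  1: a→3  a→7  tau→6  [3 exit(s)]
  3: d→1  tau→3  [2 exit(s)]
  6: ∅  [deadlock]
  7: d→7  [1 exit(s)]
witness 6: a·d·tau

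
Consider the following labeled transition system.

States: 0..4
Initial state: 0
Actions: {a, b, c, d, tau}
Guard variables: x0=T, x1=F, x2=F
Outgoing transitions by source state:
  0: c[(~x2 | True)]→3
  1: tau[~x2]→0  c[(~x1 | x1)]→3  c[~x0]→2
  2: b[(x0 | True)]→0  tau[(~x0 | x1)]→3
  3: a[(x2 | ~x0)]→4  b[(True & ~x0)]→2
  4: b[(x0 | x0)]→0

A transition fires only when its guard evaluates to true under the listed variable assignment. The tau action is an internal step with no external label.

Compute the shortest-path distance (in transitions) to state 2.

Layered search for 2:
  depth 0: {0}
  depth 1: {3}
2 never appears.

Answer: UNREACHABLE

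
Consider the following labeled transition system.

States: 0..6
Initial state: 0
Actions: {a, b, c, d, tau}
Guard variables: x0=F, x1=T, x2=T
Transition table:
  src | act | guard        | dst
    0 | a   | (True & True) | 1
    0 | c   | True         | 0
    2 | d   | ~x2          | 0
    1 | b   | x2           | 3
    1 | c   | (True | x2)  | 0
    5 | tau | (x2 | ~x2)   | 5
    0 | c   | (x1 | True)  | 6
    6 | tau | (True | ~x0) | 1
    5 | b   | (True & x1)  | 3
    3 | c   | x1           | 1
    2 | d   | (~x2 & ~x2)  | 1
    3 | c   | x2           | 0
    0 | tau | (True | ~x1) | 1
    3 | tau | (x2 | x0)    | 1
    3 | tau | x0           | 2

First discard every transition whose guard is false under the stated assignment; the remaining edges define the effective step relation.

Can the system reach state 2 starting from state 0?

After dropping false guards: 12 live edges.
Layer 0: {0}
Layer 1: {1,6}  cumulative {0,1,6}
Layer 2: {3}  cumulative {0,1,3,6}
Reachable = {0,1,3,6}

Answer: UNREACHABLE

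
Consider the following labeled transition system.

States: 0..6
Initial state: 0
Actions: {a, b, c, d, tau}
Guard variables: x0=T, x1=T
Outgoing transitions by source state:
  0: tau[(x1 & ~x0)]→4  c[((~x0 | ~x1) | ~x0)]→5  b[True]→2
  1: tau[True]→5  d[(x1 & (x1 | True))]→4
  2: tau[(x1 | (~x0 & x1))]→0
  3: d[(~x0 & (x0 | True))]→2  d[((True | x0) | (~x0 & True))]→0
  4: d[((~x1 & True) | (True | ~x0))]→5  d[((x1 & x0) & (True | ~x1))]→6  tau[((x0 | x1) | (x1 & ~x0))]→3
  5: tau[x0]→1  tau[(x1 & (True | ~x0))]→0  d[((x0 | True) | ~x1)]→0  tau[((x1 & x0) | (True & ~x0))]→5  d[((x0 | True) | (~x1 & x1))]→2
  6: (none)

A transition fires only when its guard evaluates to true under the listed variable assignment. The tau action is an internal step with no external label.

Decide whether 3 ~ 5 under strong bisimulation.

Answer: NOT BISIMILAR

Working:
Compute ~ classes (split until stable):
  π0 = {{0,1,2,3,4,5,6}}
  π1 = {{0},{1,4,5},{2},{3},{6}}
  π2 = {{0},{1},{2},{3},{4},{5},{6}}
Fixed point at round 3; 7 class(es).
3∈{3}, 5∈{5}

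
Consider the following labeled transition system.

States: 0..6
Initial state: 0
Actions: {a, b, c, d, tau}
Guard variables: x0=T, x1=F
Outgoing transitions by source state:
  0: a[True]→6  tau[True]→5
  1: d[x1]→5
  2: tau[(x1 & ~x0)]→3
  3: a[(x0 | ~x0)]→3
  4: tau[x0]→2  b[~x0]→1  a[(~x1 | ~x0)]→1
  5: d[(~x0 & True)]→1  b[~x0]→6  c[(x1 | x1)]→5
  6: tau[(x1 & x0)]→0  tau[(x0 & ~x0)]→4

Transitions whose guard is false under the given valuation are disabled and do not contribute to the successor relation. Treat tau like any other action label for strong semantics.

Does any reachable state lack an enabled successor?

R = {0,5,6}
  0: a→6  tau→5  [2 out]
  5: ∅  [STUCK]
  6: ∅  [STUCK]
Path to 5: tau

Answer: DEADLOCK at state 5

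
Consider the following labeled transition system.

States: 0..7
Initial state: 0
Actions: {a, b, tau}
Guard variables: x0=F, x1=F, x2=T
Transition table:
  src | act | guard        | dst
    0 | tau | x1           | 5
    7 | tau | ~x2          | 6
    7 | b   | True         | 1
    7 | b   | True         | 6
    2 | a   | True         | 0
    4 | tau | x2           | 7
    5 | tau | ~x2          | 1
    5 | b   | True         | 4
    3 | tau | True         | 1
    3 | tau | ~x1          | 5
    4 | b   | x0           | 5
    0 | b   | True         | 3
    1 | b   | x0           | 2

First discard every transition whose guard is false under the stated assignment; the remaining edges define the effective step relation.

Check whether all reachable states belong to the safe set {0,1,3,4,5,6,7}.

Allowed set {0,1,3,4,5,6,7}
R = {0,1,3,4,5,6,7}
  0: safe
  1: safe
  3: safe
  4: safe
  5: safe
  6: safe
  7: safe

Answer: INVARIANT HOLDS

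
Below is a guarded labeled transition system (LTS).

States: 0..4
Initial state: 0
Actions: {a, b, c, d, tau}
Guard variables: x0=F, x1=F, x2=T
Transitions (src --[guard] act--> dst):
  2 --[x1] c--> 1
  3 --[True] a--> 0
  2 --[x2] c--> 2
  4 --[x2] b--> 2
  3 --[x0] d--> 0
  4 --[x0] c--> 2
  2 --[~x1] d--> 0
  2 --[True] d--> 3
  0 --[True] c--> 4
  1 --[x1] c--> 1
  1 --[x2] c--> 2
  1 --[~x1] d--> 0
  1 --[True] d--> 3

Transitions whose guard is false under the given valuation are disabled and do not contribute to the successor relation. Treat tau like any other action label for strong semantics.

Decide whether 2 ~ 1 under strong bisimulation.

Bisimulation quotient by refinement:
  P[0] = {{0,1,2,3,4}}
  P[1] = {{0},{1,2},{3},{4}}
Fixed point at round 2; 4 class(es).
2∈{1,2}, 1∈{1,2}

Answer: BISIMILAR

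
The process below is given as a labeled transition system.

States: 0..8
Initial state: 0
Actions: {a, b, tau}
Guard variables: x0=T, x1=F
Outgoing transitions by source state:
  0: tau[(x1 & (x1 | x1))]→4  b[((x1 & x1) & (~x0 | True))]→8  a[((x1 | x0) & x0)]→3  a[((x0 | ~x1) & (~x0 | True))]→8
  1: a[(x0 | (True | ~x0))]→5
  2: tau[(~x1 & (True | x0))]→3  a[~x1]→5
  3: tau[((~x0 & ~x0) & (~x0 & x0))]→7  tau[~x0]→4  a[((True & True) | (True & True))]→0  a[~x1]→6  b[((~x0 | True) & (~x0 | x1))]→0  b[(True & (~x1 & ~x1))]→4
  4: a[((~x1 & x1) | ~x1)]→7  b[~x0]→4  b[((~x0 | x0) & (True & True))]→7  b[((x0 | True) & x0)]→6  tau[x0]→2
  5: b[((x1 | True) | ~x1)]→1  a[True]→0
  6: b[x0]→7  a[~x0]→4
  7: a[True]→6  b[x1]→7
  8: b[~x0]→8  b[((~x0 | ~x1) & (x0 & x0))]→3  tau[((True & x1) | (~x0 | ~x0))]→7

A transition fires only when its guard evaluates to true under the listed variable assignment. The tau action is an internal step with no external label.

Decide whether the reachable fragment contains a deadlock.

Reachable = {0,1,2,3,4,5,6,7,8}
  0: a→3  a→8  [2 out]
  1: a→5  [1 out]
  2: a→5  tau→3  [2 out]
  3: a→0  a→6  b→4  [3 out]
  4: a→7  b→6  b→7  tau→2  [4 out]
  5: a→0  b→1  [2 out]
  6: b→7  [1 out]
  7: a→6  [1 out]
  8: b→3  [1 out]

Answer: DEADLOCK-FREE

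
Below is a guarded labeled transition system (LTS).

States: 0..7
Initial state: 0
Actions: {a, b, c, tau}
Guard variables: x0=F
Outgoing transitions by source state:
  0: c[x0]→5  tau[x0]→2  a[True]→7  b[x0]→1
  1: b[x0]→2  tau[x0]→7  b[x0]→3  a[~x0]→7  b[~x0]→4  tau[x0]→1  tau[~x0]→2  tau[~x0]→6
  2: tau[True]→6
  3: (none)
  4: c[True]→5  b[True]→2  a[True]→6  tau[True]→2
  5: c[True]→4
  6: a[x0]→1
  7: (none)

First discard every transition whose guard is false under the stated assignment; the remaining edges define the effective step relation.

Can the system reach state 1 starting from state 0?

Answer: UNREACHABLE

Trace:
After dropping false guards: 11 live edges.
depth 0: {0}
depth 1: {7}  cumulative {0,7}
Reach set: {0,7}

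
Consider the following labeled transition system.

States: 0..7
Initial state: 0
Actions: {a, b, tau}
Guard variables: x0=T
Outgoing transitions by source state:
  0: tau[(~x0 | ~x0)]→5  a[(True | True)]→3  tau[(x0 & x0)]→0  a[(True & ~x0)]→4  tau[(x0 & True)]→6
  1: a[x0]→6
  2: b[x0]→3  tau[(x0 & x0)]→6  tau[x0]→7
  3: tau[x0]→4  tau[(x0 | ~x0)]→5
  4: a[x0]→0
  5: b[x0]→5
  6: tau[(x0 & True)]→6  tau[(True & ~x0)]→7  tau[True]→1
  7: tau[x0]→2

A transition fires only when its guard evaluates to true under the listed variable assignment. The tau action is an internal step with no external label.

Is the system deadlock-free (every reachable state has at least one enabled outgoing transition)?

Reachable = {0,1,3,4,5,6}
  0: a→3  tau→0  tau→6  [3 out]
  1: a→6  [1 out]
  3: tau→4  tau→5  [2 out]
  4: a→0  [1 out]
  5: b→5  [1 out]
  6: tau→1  tau→6  [2 out]

Answer: DEADLOCK-FREE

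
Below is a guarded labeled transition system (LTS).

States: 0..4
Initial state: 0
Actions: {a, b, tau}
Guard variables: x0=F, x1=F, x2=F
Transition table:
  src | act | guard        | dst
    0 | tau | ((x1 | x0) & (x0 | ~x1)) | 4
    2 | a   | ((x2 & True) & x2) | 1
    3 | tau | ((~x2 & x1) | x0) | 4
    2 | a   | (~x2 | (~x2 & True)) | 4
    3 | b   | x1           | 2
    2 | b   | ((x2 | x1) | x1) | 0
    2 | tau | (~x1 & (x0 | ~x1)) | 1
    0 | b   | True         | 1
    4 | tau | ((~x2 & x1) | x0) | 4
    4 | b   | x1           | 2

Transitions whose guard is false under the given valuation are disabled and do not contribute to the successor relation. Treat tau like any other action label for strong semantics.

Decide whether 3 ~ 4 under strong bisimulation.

Answer: BISIMILAR

Trace:
Compute ~ classes (split until stable):
  round 0: {{0,1,2,3,4}}
  round 1: {{0},{1,3,4},{2}}
stable after 2 split(s): 3 block(s)
class of 3: {1,3,4}; class of 4: {1,3,4}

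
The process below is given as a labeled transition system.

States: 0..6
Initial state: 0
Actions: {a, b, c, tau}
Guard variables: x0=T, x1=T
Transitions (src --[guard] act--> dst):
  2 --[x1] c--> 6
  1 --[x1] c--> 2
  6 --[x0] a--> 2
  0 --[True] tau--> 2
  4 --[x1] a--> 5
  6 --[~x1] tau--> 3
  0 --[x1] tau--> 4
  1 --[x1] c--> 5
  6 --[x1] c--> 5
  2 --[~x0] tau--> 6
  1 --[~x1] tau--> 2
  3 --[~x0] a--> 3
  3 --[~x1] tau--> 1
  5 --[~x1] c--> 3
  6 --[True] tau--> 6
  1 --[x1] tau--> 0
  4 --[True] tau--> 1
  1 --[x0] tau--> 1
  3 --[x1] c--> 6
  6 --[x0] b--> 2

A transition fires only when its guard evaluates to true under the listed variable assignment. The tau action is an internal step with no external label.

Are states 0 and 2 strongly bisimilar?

Answer: NOT BISIMILAR

Trace:
Compute ~ classes (split until stable):
  P[0] = {{0,1,2,3,4,5,6}}
  P[1] = {{0},{1},{2,3},{4},{5},{6}}
stable after 2 split(s): 6 block(s)
class of 0: {0}; class of 2: {2,3}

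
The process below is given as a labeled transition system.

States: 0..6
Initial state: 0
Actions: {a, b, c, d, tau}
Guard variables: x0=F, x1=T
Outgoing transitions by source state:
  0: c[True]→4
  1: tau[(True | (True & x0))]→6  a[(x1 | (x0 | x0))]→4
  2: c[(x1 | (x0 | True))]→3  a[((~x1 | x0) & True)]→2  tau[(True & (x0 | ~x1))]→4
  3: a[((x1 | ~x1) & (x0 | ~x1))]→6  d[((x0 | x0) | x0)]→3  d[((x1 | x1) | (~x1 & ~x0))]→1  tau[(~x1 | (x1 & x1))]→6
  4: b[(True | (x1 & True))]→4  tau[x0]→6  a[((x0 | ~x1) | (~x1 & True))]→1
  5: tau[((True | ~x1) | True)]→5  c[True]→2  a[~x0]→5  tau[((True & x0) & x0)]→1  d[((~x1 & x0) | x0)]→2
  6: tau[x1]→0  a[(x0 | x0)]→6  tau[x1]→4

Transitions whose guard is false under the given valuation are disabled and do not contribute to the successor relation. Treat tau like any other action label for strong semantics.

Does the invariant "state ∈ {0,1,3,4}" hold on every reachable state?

Answer: INVARIANT HOLDS

Trace:
Inv-set: {0,1,3,4}
R = {0,4}
  0: ✓
  4: ✓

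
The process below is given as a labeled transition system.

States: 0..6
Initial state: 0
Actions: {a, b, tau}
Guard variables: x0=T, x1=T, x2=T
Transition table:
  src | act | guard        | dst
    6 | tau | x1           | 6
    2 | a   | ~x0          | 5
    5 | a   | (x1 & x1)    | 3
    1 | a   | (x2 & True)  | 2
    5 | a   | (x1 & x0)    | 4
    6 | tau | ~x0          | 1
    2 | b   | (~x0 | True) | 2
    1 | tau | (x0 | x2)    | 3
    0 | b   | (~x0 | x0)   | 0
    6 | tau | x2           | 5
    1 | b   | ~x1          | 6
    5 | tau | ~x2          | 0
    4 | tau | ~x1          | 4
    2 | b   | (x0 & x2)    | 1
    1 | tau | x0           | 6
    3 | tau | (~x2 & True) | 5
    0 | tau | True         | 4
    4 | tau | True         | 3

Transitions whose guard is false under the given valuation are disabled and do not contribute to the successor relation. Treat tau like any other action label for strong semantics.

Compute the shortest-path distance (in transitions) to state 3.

Answer: 2

Working:
Breadth-first toward 3:
  Layer 0: {0}
  Layer 1: {4}
  Layer 2: {3}
first hit 3 at d=2 via tau·tau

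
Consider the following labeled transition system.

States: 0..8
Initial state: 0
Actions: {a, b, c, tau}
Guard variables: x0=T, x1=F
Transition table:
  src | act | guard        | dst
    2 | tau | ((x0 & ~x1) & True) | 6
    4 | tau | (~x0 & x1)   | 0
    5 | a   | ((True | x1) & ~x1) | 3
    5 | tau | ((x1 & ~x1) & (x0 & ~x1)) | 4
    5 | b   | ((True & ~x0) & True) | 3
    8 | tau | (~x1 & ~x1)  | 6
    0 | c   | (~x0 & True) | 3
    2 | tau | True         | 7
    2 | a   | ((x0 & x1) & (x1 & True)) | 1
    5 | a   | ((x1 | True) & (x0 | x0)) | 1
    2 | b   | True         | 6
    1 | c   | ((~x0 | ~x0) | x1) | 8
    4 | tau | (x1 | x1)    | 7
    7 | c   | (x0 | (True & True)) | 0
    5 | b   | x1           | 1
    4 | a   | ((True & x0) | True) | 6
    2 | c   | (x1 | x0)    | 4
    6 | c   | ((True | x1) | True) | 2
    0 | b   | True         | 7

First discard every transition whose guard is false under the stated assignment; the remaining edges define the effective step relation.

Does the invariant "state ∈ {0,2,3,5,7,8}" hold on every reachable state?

Answer: INVARIANT HOLDS

Analysis:
Allowed set {0,2,3,5,7,8}
Reach set: {0,7}
  0: ✓
  7: ✓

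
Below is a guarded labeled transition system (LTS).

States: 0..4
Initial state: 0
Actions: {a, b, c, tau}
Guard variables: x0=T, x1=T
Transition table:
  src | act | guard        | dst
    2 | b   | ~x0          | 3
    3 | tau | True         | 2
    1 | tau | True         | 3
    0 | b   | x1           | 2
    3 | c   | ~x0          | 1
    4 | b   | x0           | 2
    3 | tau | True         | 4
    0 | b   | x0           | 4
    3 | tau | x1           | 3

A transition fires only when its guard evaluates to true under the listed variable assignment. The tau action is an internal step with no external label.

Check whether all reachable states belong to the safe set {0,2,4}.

Answer: INVARIANT HOLDS

Analysis:
Safe = {0,2,4}
R = {0,2,4}
  0: safe
  2: safe
  4: safe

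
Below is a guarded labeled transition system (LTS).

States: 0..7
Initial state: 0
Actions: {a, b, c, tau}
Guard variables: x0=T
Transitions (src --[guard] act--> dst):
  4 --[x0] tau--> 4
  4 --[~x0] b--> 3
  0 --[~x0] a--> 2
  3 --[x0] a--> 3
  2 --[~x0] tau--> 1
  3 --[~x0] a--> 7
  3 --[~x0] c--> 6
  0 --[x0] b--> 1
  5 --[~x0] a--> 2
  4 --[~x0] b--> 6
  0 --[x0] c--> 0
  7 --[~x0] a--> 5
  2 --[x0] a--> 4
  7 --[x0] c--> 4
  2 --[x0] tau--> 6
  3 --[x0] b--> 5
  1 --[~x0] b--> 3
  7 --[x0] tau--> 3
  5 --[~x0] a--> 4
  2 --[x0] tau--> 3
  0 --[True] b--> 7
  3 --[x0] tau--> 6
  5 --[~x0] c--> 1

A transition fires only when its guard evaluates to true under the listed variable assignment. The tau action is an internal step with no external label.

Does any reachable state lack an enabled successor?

Answer: DEADLOCK at state 1

Analysis:
Reachable = {0,1,3,4,5,6,7}
  0: b→1  b→7  c→0  [3 exit(s)]
  1: ∅  [deadlock]
  3: a→3  b→5  tau→6  [3 exit(s)]
  4: tau→4  [1 exit(s)]
  5: ∅  [deadlock]
  6: ∅  [deadlock]
  7: c→4  tau→3  [2 exit(s)]
trace reaching 1: b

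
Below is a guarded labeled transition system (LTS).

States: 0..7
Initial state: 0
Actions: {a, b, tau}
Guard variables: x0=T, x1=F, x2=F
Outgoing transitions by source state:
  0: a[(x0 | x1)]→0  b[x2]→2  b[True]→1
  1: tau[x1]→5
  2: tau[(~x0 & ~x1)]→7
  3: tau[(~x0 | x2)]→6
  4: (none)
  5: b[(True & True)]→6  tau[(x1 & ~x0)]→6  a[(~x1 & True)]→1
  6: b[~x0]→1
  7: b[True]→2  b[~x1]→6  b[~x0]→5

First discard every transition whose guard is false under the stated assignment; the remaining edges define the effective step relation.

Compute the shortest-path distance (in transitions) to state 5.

Answer: UNREACHABLE

Trace:
Breadth-first toward 5:
  L0 = {0}
  L1 = {1}
5 never appears.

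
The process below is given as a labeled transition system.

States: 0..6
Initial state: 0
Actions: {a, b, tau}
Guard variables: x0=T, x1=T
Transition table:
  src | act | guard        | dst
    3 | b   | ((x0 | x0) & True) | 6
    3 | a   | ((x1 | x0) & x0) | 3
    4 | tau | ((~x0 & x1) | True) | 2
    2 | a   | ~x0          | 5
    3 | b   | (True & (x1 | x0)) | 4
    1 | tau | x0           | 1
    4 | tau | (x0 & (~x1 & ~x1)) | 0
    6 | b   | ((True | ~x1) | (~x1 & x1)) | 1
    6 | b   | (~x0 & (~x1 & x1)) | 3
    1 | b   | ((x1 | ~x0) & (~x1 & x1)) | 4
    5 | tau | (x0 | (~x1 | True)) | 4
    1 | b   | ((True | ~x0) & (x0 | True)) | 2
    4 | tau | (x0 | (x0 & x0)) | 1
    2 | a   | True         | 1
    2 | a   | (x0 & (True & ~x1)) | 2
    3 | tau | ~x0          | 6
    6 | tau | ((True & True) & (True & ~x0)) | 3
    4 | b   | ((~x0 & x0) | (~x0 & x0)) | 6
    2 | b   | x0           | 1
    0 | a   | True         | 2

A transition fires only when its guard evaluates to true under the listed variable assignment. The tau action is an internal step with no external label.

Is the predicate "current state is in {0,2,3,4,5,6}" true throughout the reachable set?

Inv-set: {0,2,3,4,5,6}
Reachable = {0,1,2}
  0: safe
  1: VIOLATES
  2: safe
witness against invariant: a·a → 1

Answer: INVARIANT VIOLATED at state 1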